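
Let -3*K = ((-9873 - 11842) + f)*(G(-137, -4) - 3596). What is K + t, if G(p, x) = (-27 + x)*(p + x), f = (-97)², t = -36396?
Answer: 3142654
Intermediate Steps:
f = 9409
K = 3179050 (K = -((-9873 - 11842) + 9409)*(((-4)² - 27*(-137) - 27*(-4) - 137*(-4)) - 3596)/3 = -(-21715 + 9409)*((16 + 3699 + 108 + 548) - 3596)/3 = -(-4102)*(4371 - 3596) = -(-4102)*775 = -⅓*(-9537150) = 3179050)
K + t = 3179050 - 36396 = 3142654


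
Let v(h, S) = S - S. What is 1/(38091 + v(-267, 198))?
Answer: 1/38091 ≈ 2.6253e-5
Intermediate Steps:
v(h, S) = 0
1/(38091 + v(-267, 198)) = 1/(38091 + 0) = 1/38091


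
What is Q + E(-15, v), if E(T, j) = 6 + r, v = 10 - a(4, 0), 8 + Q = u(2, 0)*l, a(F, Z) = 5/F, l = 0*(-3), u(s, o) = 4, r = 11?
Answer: 9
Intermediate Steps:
l = 0
Q = -8 (Q = -8 + 4*0 = -8 + 0 = -8)
v = 35/4 (v = 10 - 5/4 = 35/4 ≈ 8.7500)
E(T, j) = 17 (E(T, j) = 6 + 11 = 17)
Q + E(-15, v) = -8 + 17 = 9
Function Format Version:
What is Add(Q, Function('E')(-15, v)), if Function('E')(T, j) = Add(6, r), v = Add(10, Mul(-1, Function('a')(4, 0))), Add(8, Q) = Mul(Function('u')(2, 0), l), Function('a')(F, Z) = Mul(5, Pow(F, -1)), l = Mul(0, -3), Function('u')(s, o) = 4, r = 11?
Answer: 9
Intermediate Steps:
l = 0
Q = -8 (Q = Add(-8, Mul(4, 0)) = Add(-8, 0) = -8)
v = Rational(35, 4) (v = Add(10, Mul(-1, Mul(5, Pow(4, -1)))) = Add(10, Mul(-1, Mul(5, Rational(1, 4)))) = Add(10, Mul(-1, Rational(5, 4))) = Add(10, Rational(-5, 4)) = Rational(35, 4) ≈ 8.7500)
Function('E')(T, j) = 17 (Function('E')(T, j) = Add(6, 11) = 17)
Add(Q, Function('E')(-15, v)) = Add(-8, 17) = 9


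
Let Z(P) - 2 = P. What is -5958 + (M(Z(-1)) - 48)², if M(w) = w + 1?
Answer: -3842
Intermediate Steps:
Z(P) = 2 + P
M(w) = 1 + w
-5958 + (M(Z(-1)) - 48)² = -5958 + ((1 + (2 - 1)) - 48)² = -5958 + ((1 + 1) - 48)² = -5958 + (2 - 48)² = -5958 + (-46)² = -5958 + 2116 = -3842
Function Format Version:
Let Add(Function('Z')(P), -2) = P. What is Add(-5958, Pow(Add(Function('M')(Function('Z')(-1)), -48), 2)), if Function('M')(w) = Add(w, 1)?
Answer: -3842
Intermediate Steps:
Function('Z')(P) = Add(2, P)
Function('M')(w) = Add(1, w)
Add(-5958, Pow(Add(Function('M')(Function('Z')(-1)), -48), 2)) = Add(-5958, Pow(Add(Add(1, Add(2, -1)), -48), 2)) = Add(-5958, Pow(Add(Add(1, 1), -48), 2)) = Add(-5958, Pow(Add(2, -48), 2)) = Add(-5958, Pow(-46, 2)) = Add(-5958, 2116) = -3842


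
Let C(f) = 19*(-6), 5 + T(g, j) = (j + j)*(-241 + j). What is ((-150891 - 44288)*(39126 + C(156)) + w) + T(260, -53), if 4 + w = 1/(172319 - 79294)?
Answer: -708319512648824/93025 ≈ -7.6143e+9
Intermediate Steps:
T(g, j) = -5 + 2*j*(-241 + j) (T(g, j) = -5 + (j + j)*(-241 + j) = -5 + (2*j)*(-241 + j) = -5 + 2*j*(-241 + j))
w = -372099/93025 (w = -4 + 1/(172319 - 79294) = -4 + 1/93025 = -372099/93025 ≈ -4.0000)
C(f) = -114
((-150891 - 44288)*(39126 + C(156)) + w) + T(260, -53) = ((-150891 - 44288)*(39126 - 114) - 372099/93025) + (-5 - 482*(-53) + 2*(-53)²) = (-195179*39012 - 372099/93025) + (-5 + 25546 + 2*2809) = (-7614323148 - 372099/93025) + (-5 + 25546 + 5618) = -708322411214799/93025 + 31159 = -708319512648824/93025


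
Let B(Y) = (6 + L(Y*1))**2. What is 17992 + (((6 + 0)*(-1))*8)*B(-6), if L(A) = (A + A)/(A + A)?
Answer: 15640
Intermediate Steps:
L(A) = 1 (L(A) = (2*A)/((2*A)) = (2*A)*(1/(2*A)) = 1)
B(Y) = 49 (B(Y) = (6 + 1)**2 = 7**2 = 49)
17992 + (((6 + 0)*(-1))*8)*B(-6) = 17992 + (((6 + 0)*(-1))*8)*49 = 17992 + ((6*(-1))*8)*49 = 17992 - 6*8*49 = 17992 - 48*49 = 17992 - 2352 = 15640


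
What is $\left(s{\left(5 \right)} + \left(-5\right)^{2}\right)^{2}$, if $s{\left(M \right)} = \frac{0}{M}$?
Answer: $625$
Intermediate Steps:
$s{\left(M \right)} = 0$
$\left(s{\left(5 \right)} + \left(-5\right)^{2}\right)^{2} = \left(0 + \left(-5\right)^{2}\right)^{2} = \left(0 + 25\right)^{2} = 25^{2} = 625$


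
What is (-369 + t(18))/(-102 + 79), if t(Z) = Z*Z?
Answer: 45/23 ≈ 1.9565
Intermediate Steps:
t(Z) = Z**2
(-369 + t(18))/(-102 + 79) = (-369 + 18**2)/(-102 + 79) = (-369 + 324)/(-23) = -45*(-1/23) = 45/23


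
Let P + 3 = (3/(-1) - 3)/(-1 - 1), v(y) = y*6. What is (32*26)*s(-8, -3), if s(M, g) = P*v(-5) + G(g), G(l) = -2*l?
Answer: 4992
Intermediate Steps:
v(y) = 6*y
P = 0 (P = -3 + (3/(-1) - 3)/(-1 - 1) = -3 + (3*(-1) - 3)/(-2) = -3 + (-3 - 3)*(-1/2) = -3 - 6*(-1/2) = -3 + 3 = 0)
s(M, g) = -2*g (s(M, g) = 0*(6*(-5)) - 2*g = 0*(-30) - 2*g = 0 - 2*g = -2*g)
(32*26)*s(-8, -3) = (32*26)*(-2*(-3)) = 832*6 = 4992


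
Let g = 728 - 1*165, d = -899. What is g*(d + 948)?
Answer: 27587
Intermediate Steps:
g = 563 (g = 728 - 165 = 563)
g*(d + 948) = 563*(-899 + 948) = 563*49 = 27587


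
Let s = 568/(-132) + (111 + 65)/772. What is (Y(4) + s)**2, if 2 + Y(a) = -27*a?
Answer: 527866183936/40564161 ≈ 13013.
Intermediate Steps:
Y(a) = -2 - 27*a
s = -25954/6369 (s = 568*(-1/132) + 176*(1/772) = -142/33 + 44/193 = -25954/6369 ≈ -4.0751)
(Y(4) + s)**2 = ((-2 - 27*4) - 25954/6369)**2 = ((-2 - 108) - 25954/6369)**2 = (-110 - 25954/6369)**2 = (-726544/6369)**2 = 527866183936/40564161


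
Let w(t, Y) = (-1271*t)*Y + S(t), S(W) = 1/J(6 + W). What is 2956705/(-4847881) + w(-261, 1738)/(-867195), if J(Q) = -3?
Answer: -8392807350754898/12612174491385 ≈ -665.45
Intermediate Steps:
S(W) = -⅓ (S(W) = 1/(-3) = -⅓)
w(t, Y) = -⅓ - 1271*Y*t (w(t, Y) = (-1271*t)*Y - ⅓ = -1271*Y*t - ⅓ = -⅓ - 1271*Y*t)
2956705/(-4847881) + w(-261, 1738)/(-867195) = 2956705/(-4847881) + (-⅓ - 1271*1738*(-261))/(-867195) = 2956705*(-1/4847881) + (-⅓ + 576548478)*(-1/867195) = -2956705/4847881 + (1729645433/3)*(-1/867195) = -2956705/4847881 - 1729645433/2601585 = -8392807350754898/12612174491385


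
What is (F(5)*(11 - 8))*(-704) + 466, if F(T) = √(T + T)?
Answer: 466 - 2112*√10 ≈ -6212.7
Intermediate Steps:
F(T) = √2*√T (F(T) = √(2*T) = √2*√T)
(F(5)*(11 - 8))*(-704) + 466 = ((√2*√5)*(11 - 8))*(-704) + 466 = (√10*3)*(-704) + 466 = (3*√10)*(-704) + 466 = -2112*√10 + 466 = 466 - 2112*√10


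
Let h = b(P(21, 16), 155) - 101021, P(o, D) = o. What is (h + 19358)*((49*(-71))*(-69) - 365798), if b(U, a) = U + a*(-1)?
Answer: 10285727359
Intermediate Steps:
b(U, a) = U - a
h = -101155 (h = (21 - 1*155) - 101021 = (21 - 155) - 101021 = -134 - 101021 = -101155)
(h + 19358)*((49*(-71))*(-69) - 365798) = (-101155 + 19358)*((49*(-71))*(-69) - 365798) = -81797*(-3479*(-69) - 365798) = -81797*(240051 - 365798) = -81797*(-125747) = 10285727359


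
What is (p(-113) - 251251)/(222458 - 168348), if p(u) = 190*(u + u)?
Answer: -294191/54110 ≈ -5.4369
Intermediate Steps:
p(u) = 380*u (p(u) = 190*(2*u) = 380*u)
(p(-113) - 251251)/(222458 - 168348) = (380*(-113) - 251251)/(222458 - 168348) = (-42940 - 251251)/54110 = -294191*1/54110 = -294191/54110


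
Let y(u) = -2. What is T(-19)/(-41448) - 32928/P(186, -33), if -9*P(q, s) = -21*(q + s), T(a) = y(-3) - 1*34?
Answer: -5415821/58718 ≈ -92.234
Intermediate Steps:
T(a) = -36 (T(a) = -2 - 1*34 = -2 - 34 = -36)
P(q, s) = 7*q/3 + 7*s/3 (P(q, s) = -(-7)*(q + s)/3 = -(-21*q - 21*s)/9 = 7*q/3 + 7*s/3)
T(-19)/(-41448) - 32928/P(186, -33) = -36/(-41448) - 32928/((7/3)*186 + (7/3)*(-33)) = -36*(-1/41448) - 32928/(434 - 77) = 3/3454 - 32928/357 = 3/3454 - 32928*1/357 = 3/3454 - 1568/17 = -5415821/58718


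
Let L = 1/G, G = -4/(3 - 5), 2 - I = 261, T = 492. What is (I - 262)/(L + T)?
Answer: -1042/985 ≈ -1.0579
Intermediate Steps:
I = -259 (I = 2 - 1*261 = 2 - 261 = -259)
G = 2 (G = -4/(-2) = -½*(-4) = 2)
L = ½ (L = 1/2 = ½ ≈ 0.50000)
(I - 262)/(L + T) = (-259 - 262)/(½ + 492) = -521/985/2 = -521*2/985 = -1042/985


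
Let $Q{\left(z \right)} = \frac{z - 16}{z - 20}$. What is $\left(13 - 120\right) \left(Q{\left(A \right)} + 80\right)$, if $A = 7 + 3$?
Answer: $- \frac{43121}{5} \approx -8624.2$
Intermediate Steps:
$A = 10$
$Q{\left(z \right)} = \frac{-16 + z}{-20 + z}$
$\left(13 - 120\right) \left(Q{\left(A \right)} + 80\right) = \left(13 - 120\right) \left(\frac{-16 + 10}{-20 + 10} + 80\right) = - 107 \left(\frac{1}{-10} \left(-6\right) + 80\right) = - 107 \left(\left(- \frac{1}{10}\right) \left(-6\right) + 80\right) = - 107 \left(\frac{3}{5} + 80\right) = \left(-107\right) \frac{403}{5} = - \frac{43121}{5}$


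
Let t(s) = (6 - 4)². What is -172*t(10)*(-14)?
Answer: 9632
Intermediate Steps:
t(s) = 4 (t(s) = 2² = 4)
-172*t(10)*(-14) = -172*4*(-14) = -688*(-14) = 9632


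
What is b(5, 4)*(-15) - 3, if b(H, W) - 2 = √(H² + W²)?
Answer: -33 - 15*√41 ≈ -129.05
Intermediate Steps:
b(H, W) = 2 + √(H² + W²)
b(5, 4)*(-15) - 3 = (2 + √(5² + 4²))*(-15) - 3 = (2 + √(25 + 16))*(-15) - 3 = (2 + √41)*(-15) - 3 = (-30 - 15*√41) - 3 = -33 - 15*√41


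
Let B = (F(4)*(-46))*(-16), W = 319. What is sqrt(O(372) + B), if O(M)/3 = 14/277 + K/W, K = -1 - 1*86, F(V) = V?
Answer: sqrt(27326522839)/3047 ≈ 54.253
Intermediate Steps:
K = -87 (K = -1 - 86 = -87)
B = 2944 (B = (4*(-46))*(-16) = -184*(-16) = 2944)
O(M) = -2031/3047 (O(M) = 3*(14/277 - 87/319) = 3*(14*(1/277) - 87*1/319) = 3*(14/277 - 3/11) = 3*(-677/3047) = -2031/3047)
sqrt(O(372) + B) = sqrt(-2031/3047 + 2944) = sqrt(8968337/3047) = sqrt(27326522839)/3047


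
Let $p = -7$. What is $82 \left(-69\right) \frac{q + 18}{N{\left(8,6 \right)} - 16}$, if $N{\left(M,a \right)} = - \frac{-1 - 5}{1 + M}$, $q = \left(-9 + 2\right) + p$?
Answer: $1476$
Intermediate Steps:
$q = -14$ ($q = \left(-9 + 2\right) - 7 = -7 - 7 = -14$)
$N{\left(M,a \right)} = \frac{6}{1 + M}$ ($N{\left(M,a \right)} = - \frac{-6}{1 + M} = \frac{6}{1 + M}$)
$82 \left(-69\right) \frac{q + 18}{N{\left(8,6 \right)} - 16} = 82 \left(-69\right) \frac{-14 + 18}{\frac{6}{1 + 8} - 16} = - 5658 \frac{4}{\frac{6}{9} - 16} = - 5658 \frac{4}{6 \cdot \frac{1}{9} - 16} = - 5658 \frac{4}{\frac{2}{3} - 16} = - 5658 \frac{4}{- \frac{46}{3}} = - 5658 \cdot 4 \left(- \frac{3}{46}\right) = \left(-5658\right) \left(- \frac{6}{23}\right) = 1476$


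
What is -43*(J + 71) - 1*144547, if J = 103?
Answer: -152029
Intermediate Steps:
-43*(J + 71) - 1*144547 = -43*(103 + 71) - 1*144547 = -43*174 - 144547 = -7482 - 144547 = -152029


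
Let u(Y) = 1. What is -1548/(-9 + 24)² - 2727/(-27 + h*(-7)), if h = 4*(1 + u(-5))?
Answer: 53899/2075 ≈ 25.975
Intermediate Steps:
h = 8 (h = 4*(1 + 1) = 4*2 = 8)
-1548/(-9 + 24)² - 2727/(-27 + h*(-7)) = -1548/(-9 + 24)² - 2727/(-27 + 8*(-7)) = -1548/(15²) - 2727/(-27 - 56) = -1548/225 - 2727/(-83) = -1548*1/225 - 2727*(-1/83) = -172/25 + 2727/83 = 53899/2075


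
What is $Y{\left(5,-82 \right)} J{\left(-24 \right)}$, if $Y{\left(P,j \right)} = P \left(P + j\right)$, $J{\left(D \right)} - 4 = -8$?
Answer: $1540$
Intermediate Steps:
$J{\left(D \right)} = -4$ ($J{\left(D \right)} = 4 - 8 = -4$)
$Y{\left(5,-82 \right)} J{\left(-24 \right)} = 5 \left(5 - 82\right) \left(-4\right) = 5 \left(-77\right) \left(-4\right) = \left(-385\right) \left(-4\right) = 1540$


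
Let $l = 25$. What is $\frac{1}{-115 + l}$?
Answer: $- \frac{1}{90} \approx -0.011111$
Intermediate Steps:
$\frac{1}{-115 + l} = \frac{1}{-115 + 25} = \frac{1}{-90} = - \frac{1}{90}$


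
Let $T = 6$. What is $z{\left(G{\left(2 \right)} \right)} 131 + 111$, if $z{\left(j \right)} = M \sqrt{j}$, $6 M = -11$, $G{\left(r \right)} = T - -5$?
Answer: $111 - \frac{1441 \sqrt{11}}{6} \approx -685.54$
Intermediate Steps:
$G{\left(r \right)} = 11$ ($G{\left(r \right)} = 6 - -5 = 6 + 5 = 11$)
$M = - \frac{11}{6}$ ($M = \frac{1}{6} \left(-11\right) = - \frac{11}{6} \approx -1.8333$)
$z{\left(j \right)} = - \frac{11 \sqrt{j}}{6}$
$z{\left(G{\left(2 \right)} \right)} 131 + 111 = - \frac{11 \sqrt{11}}{6} \cdot 131 + 111 = - \frac{1441 \sqrt{11}}{6} + 111 = 111 - \frac{1441 \sqrt{11}}{6}$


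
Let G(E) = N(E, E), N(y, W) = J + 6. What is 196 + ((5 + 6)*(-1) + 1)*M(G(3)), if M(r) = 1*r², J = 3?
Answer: -614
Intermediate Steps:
N(y, W) = 9 (N(y, W) = 3 + 6 = 9)
G(E) = 9
M(r) = r²
196 + ((5 + 6)*(-1) + 1)*M(G(3)) = 196 + ((5 + 6)*(-1) + 1)*9² = 196 + (11*(-1) + 1)*81 = 196 + (-11 + 1)*81 = 196 - 10*81 = 196 - 810 = -614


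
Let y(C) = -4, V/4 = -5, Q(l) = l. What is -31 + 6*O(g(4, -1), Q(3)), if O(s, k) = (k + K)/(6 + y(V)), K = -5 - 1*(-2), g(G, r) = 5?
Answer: -31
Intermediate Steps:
V = -20 (V = 4*(-5) = -20)
K = -3 (K = -5 + 2 = -3)
O(s, k) = -3/2 + k/2 (O(s, k) = (k - 3)/(6 - 4) = (-3 + k)/2 = (-3 + k)*(1/2) = -3/2 + k/2)
-31 + 6*O(g(4, -1), Q(3)) = -31 + 6*(-3/2 + (1/2)*3) = -31 + 6*(-3/2 + 3/2) = -31 + 6*0 = -31 + 0 = -31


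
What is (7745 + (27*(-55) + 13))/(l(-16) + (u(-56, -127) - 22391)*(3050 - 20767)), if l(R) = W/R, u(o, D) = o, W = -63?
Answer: 100368/6363096047 ≈ 1.5773e-5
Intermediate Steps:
l(R) = -63/R
(7745 + (27*(-55) + 13))/(l(-16) + (u(-56, -127) - 22391)*(3050 - 20767)) = (7745 + (27*(-55) + 13))/(-63/(-16) + (-56 - 22391)*(3050 - 20767)) = (7745 + (-1485 + 13))/(-63*(-1/16) - 22447*(-17717)) = (7745 - 1472)/(63/16 + 397693499) = 6273/(6363096047/16) = 6273*(16/6363096047) = 100368/6363096047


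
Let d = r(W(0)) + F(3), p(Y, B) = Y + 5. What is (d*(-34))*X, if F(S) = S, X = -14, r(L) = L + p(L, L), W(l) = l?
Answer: 3808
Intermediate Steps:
p(Y, B) = 5 + Y
r(L) = 5 + 2*L (r(L) = L + (5 + L) = 5 + 2*L)
d = 8 (d = (5 + 2*0) + 3 = (5 + 0) + 3 = 5 + 3 = 8)
(d*(-34))*X = (8*(-34))*(-14) = -272*(-14) = 3808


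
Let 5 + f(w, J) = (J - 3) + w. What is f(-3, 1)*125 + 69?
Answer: -1181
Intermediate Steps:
f(w, J) = -8 + J + w (f(w, J) = -5 + ((J - 3) + w) = -5 + ((-3 + J) + w) = -5 + (-3 + J + w) = -8 + J + w)
f(-3, 1)*125 + 69 = (-8 + 1 - 3)*125 + 69 = -10*125 + 69 = -1250 + 69 = -1181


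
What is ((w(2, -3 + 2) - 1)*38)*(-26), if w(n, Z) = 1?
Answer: 0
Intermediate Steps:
((w(2, -3 + 2) - 1)*38)*(-26) = ((1 - 1)*38)*(-26) = (0*38)*(-26) = 0*(-26) = 0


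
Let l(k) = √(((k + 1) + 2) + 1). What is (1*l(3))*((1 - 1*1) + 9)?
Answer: 9*√7 ≈ 23.812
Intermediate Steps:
l(k) = √(4 + k) (l(k) = √(((1 + k) + 2) + 1) = √((3 + k) + 1) = √(4 + k))
(1*l(3))*((1 - 1*1) + 9) = (1*√(4 + 3))*((1 - 1*1) + 9) = (1*√7)*((1 - 1) + 9) = √7*(0 + 9) = √7*9 = 9*√7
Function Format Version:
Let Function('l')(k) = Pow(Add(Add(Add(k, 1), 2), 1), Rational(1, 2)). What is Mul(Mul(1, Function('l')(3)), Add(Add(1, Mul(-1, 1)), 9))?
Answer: Mul(9, Pow(7, Rational(1, 2))) ≈ 23.812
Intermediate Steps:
Function('l')(k) = Pow(Add(4, k), Rational(1, 2)) (Function('l')(k) = Pow(Add(Add(Add(1, k), 2), 1), Rational(1, 2)) = Pow(Add(Add(3, k), 1), Rational(1, 2)) = Pow(Add(4, k), Rational(1, 2)))
Mul(Mul(1, Function('l')(3)), Add(Add(1, Mul(-1, 1)), 9)) = Mul(Mul(1, Pow(Add(4, 3), Rational(1, 2))), Add(Add(1, Mul(-1, 1)), 9)) = Mul(Mul(1, Pow(7, Rational(1, 2))), Add(Add(1, -1), 9)) = Mul(Pow(7, Rational(1, 2)), Add(0, 9)) = Mul(Pow(7, Rational(1, 2)), 9) = Mul(9, Pow(7, Rational(1, 2)))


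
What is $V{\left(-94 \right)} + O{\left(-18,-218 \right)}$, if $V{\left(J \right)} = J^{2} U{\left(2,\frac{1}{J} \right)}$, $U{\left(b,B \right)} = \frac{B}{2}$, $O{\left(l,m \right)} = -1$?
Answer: $-48$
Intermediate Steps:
$U{\left(b,B \right)} = \frac{B}{2}$ ($U{\left(b,B \right)} = B \frac{1}{2} = \frac{B}{2}$)
$V{\left(J \right)} = \frac{J}{2}$ ($V{\left(J \right)} = J^{2} \frac{1}{2 J} = \frac{J}{2}$)
$V{\left(-94 \right)} + O{\left(-18,-218 \right)} = \frac{1}{2} \left(-94\right) - 1 = -47 - 1 = -48$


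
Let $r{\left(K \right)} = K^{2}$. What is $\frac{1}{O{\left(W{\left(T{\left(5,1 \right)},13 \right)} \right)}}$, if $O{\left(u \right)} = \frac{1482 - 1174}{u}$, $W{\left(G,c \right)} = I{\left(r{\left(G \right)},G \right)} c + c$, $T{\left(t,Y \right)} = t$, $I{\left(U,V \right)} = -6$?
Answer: $- \frac{65}{308} \approx -0.21104$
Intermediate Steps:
$W{\left(G,c \right)} = - 5 c$ ($W{\left(G,c \right)} = - 6 c + c = - 5 c$)
$O{\left(u \right)} = \frac{308}{u}$ ($O{\left(u \right)} = \frac{1482 - 1174}{u} = \frac{308}{u}$)
$\frac{1}{O{\left(W{\left(T{\left(5,1 \right)},13 \right)} \right)}} = \frac{1}{308 \frac{1}{\left(-5\right) 13}} = \frac{1}{308 \frac{1}{-65}} = \frac{1}{308 \left(- \frac{1}{65}\right)} = \frac{1}{- \frac{308}{65}} = - \frac{65}{308}$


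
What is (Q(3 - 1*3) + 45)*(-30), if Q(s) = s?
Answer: -1350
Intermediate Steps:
(Q(3 - 1*3) + 45)*(-30) = ((3 - 1*3) + 45)*(-30) = ((3 - 3) + 45)*(-30) = (0 + 45)*(-30) = 45*(-30) = -1350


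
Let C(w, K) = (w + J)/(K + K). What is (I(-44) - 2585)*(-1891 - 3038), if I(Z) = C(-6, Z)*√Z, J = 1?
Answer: 12741465 - 24645*I*√11/44 ≈ 1.2741e+7 - 1857.7*I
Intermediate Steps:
C(w, K) = (1 + w)/(2*K) (C(w, K) = (w + 1)/(K + K) = (1 + w)/((2*K)) = (1 + w)*(1/(2*K)) = (1 + w)/(2*K))
I(Z) = -5/(2*√Z) (I(Z) = ((1 - 6)/(2*Z))*√Z = ((½)*(-5)/Z)*√Z = (-5/(2*Z))*√Z = -5/(2*√Z))
(I(-44) - 2585)*(-1891 - 3038) = (-(-5)*I*√11/44 - 2585)*(-1891 - 3038) = (-(-5)*I*√11/44 - 2585)*(-4929) = (5*I*√11/44 - 2585)*(-4929) = (-2585 + 5*I*√11/44)*(-4929) = 12741465 - 24645*I*√11/44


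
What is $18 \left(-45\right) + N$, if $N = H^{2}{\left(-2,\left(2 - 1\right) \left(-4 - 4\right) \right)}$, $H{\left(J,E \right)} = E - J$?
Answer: $-774$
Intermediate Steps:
$N = 36$ ($N = \left(\left(2 - 1\right) \left(-4 - 4\right) - -2\right)^{2} = \left(1 \left(-8\right) + 2\right)^{2} = \left(-8 + 2\right)^{2} = \left(-6\right)^{2} = 36$)
$18 \left(-45\right) + N = 18 \left(-45\right) + 36 = -810 + 36 = -774$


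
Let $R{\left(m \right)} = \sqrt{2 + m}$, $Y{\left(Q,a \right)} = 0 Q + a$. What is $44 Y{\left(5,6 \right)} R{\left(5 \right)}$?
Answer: $264 \sqrt{7} \approx 698.48$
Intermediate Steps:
$Y{\left(Q,a \right)} = a$ ($Y{\left(Q,a \right)} = 0 + a = a$)
$44 Y{\left(5,6 \right)} R{\left(5 \right)} = 44 \cdot 6 \sqrt{2 + 5} = 264 \sqrt{7}$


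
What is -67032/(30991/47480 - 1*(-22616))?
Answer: -3182679360/1073838671 ≈ -2.9638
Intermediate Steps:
-67032/(30991/47480 - 1*(-22616)) = -67032/(30991*(1/47480) + 22616) = -67032/(30991/47480 + 22616) = -67032/1073838671/47480 = -67032*47480/1073838671 = -3182679360/1073838671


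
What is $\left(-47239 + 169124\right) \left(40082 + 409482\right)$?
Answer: $54795108140$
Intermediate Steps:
$\left(-47239 + 169124\right) \left(40082 + 409482\right) = 121885 \cdot 449564 = 54795108140$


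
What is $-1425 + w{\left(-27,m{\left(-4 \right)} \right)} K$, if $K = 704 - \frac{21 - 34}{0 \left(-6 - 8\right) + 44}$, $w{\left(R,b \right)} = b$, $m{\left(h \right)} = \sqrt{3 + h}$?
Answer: $-1425 + \frac{30989 i}{44} \approx -1425.0 + 704.29 i$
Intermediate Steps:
$K = \frac{30989}{44}$ ($K = 704 - - \frac{13}{0 \left(-14\right) + 44} = 704 - - \frac{13}{0 + 44} = 704 - - \frac{13}{44} = 704 + \frac{13}{44} = \frac{30989}{44} \approx 704.29$)
$-1425 + w{\left(-27,m{\left(-4 \right)} \right)} K = -1425 + \sqrt{3 - 4} \cdot \frac{30989}{44} = -1425 + \sqrt{-1} \cdot \frac{30989}{44} = -1425 + i \frac{30989}{44} = -1425 + \frac{30989 i}{44}$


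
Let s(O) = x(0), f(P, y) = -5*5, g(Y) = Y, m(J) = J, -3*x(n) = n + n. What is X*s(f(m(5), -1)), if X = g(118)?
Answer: 0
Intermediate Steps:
x(n) = -2*n/3 (x(n) = -(n + n)/3 = -2*n/3)
f(P, y) = -25
s(O) = 0 (s(O) = -⅔*0 = 0)
X = 118
X*s(f(m(5), -1)) = 118*0 = 0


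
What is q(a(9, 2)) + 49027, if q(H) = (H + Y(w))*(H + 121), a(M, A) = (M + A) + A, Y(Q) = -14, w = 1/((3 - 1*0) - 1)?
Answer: 48893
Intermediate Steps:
w = ½ (w = 1/((3 + 0) - 1) = 1/(3 - 1) = 1/2 = ½ ≈ 0.50000)
a(M, A) = M + 2*A (a(M, A) = (A + M) + A = M + 2*A)
q(H) = (-14 + H)*(121 + H) (q(H) = (H - 14)*(H + 121) = (-14 + H)*(121 + H))
q(a(9, 2)) + 49027 = (-1694 + (9 + 2*2)² + 107*(9 + 2*2)) + 49027 = (-1694 + (9 + 4)² + 107*(9 + 4)) + 49027 = (-1694 + 13² + 107*13) + 49027 = (-1694 + 169 + 1391) + 49027 = -134 + 49027 = 48893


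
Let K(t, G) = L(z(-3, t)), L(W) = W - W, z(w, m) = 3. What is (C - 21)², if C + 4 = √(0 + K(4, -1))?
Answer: 625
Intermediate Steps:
L(W) = 0
K(t, G) = 0
C = -4 (C = -4 + √(0 + 0) = -4 + √0 = -4 + 0 = -4)
(C - 21)² = (-4 - 21)² = (-25)² = 625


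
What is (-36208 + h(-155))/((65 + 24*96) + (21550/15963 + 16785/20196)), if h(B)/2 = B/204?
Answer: -25432552706/1665451213 ≈ -15.271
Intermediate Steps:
h(B) = B/102 (h(B) = 2*(B/204) = B/102)
(-36208 + h(-155))/((65 + 24*96) + (21550/15963 + 16785/20196)) = (-36208 + (1/102)*(-155))/((65 + 24*96) + (21550/15963 + 16785/20196)) = (-36208 - 155/102)/((65 + 2304) + (21550*(1/15963) + 16785*(1/20196))) = -3693371/(102*(2369 + (21550/15963 + 1865/2244))) = -3693371/(102*(2369 + 1531945/702372)) = -3693371/(102*1665451213/702372) = -3693371/102*702372/1665451213 = -25432552706/1665451213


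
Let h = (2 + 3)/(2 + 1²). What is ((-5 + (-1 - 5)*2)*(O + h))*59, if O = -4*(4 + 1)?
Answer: 55165/3 ≈ 18388.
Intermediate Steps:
O = -20 (O = -4*5 = -20)
h = 5/3 (h = 5/(2 + 1) = 5/3 ≈ 1.6667)
((-5 + (-1 - 5)*2)*(O + h))*59 = ((-5 + (-1 - 5)*2)*(-20 + 5/3))*59 = ((-5 - 6*2)*(-55/3))*59 = ((-5 - 12)*(-55/3))*59 = -17*(-55/3)*59 = (935/3)*59 = 55165/3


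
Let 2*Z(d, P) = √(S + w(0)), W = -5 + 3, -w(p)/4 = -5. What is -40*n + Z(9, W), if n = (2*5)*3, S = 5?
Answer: -2395/2 ≈ -1197.5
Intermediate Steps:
w(p) = 20 (w(p) = -4*(-5) = 20)
W = -2
n = 30 (n = 10*3 = 30)
Z(d, P) = 5/2 (Z(d, P) = √(5 + 20)/2 = √25/2 = (½)*5 = 5/2)
-40*n + Z(9, W) = -40*30 + 5/2 = -1200 + 5/2 = -2395/2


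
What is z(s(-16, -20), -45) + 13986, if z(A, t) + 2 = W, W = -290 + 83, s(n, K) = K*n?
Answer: 13777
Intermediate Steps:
W = -207
z(A, t) = -209 (z(A, t) = -2 - 207 = -209)
z(s(-16, -20), -45) + 13986 = -209 + 13986 = 13777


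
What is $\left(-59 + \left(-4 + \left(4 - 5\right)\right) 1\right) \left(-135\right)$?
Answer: $8640$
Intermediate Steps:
$\left(-59 + \left(-4 + \left(4 - 5\right)\right) 1\right) \left(-135\right) = \left(-59 + \left(-4 - 1\right) 1\right) \left(-135\right) = \left(-59 - 5\right) \left(-135\right) = \left(-64\right) \left(-135\right) = 8640$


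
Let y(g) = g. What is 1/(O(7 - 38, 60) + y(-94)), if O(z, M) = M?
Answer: -1/34 ≈ -0.029412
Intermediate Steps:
1/(O(7 - 38, 60) + y(-94)) = 1/(60 - 94) = 1/(-34) = -1/34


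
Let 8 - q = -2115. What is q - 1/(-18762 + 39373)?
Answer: 43757152/20611 ≈ 2123.0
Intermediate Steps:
q = 2123 (q = 8 - 1*(-2115) = 8 + 2115 = 2123)
q - 1/(-18762 + 39373) = 2123 - 1/(-18762 + 39373) = 2123 - 1/20611 = 43757152/20611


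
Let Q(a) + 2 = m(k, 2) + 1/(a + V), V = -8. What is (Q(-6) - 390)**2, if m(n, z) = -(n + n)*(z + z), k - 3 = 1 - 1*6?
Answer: 27720225/196 ≈ 1.4143e+5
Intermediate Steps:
k = -2 (k = 3 + (1 - 1*6) = 3 + (1 - 6) = 3 - 5 = -2)
m(n, z) = -4*n*z (m(n, z) = -2*n*2*z = -4*n*z)
Q(a) = 14 + 1/(-8 + a) (Q(a) = -2 + (-4*(-2)*2 + 1/(a - 8)) = -2 + (16 + 1/(-8 + a)) = 14 + 1/(-8 + a))
(Q(-6) - 390)**2 = ((-111 + 14*(-6))/(-8 - 6) - 390)**2 = ((-111 - 84)/(-14) - 390)**2 = (-1/14*(-195) - 390)**2 = (195/14 - 390)**2 = (-5265/14)**2 = 27720225/196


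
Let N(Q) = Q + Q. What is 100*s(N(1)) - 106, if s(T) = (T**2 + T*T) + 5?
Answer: 1194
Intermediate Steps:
N(Q) = 2*Q
s(T) = 5 + 2*T**2 (s(T) = (T**2 + T**2) + 5 = 2*T**2 + 5 = 5 + 2*T**2)
100*s(N(1)) - 106 = 100*(5 + 2*(2*1)**2) - 106 = 100*(5 + 2*2**2) - 106 = 100*(5 + 2*4) - 106 = 100*(5 + 8) - 106 = 100*13 - 106 = 1300 - 106 = 1194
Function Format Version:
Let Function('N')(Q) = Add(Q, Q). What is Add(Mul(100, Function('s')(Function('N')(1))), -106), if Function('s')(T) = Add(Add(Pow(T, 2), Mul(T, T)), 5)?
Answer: 1194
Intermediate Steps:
Function('N')(Q) = Mul(2, Q)
Function('s')(T) = Add(5, Mul(2, Pow(T, 2))) (Function('s')(T) = Add(Add(Pow(T, 2), Pow(T, 2)), 5) = Add(Mul(2, Pow(T, 2)), 5) = Add(5, Mul(2, Pow(T, 2))))
Add(Mul(100, Function('s')(Function('N')(1))), -106) = Add(Mul(100, Add(5, Mul(2, Pow(Mul(2, 1), 2)))), -106) = Add(Mul(100, Add(5, Mul(2, Pow(2, 2)))), -106) = Add(Mul(100, Add(5, Mul(2, 4))), -106) = Add(Mul(100, Add(5, 8)), -106) = Add(Mul(100, 13), -106) = Add(1300, -106) = 1194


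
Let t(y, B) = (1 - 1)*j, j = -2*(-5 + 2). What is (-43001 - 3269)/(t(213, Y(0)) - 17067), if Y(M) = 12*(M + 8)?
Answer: 46270/17067 ≈ 2.7111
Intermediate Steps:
j = 6 (j = -2*(-3) = 6)
Y(M) = 96 + 12*M (Y(M) = 12*(8 + M) = 96 + 12*M)
t(y, B) = 0 (t(y, B) = (1 - 1)*6 = 0*6 = 0)
(-43001 - 3269)/(t(213, Y(0)) - 17067) = (-43001 - 3269)/(0 - 17067) = -46270/(-17067) = -46270*(-1/17067) = 46270/17067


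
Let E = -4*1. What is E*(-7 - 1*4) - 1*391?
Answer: -347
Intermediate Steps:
E = -4
E*(-7 - 1*4) - 1*391 = -4*(-7 - 1*4) - 1*391 = -4*(-7 - 4) - 391 = -4*(-11) - 391 = 44 - 391 = -347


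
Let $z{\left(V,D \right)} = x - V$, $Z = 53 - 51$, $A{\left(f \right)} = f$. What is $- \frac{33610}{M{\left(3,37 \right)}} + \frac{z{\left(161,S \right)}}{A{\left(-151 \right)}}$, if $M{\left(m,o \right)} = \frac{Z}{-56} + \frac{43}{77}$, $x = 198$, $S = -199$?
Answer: $- \frac{223305691}{3473} \approx -64298.0$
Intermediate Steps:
$Z = 2$
$z{\left(V,D \right)} = 198 - V$
$M{\left(m,o \right)} = \frac{23}{44}$ ($M{\left(m,o \right)} = \frac{2}{-56} + \frac{43}{77} = 2 \left(- \frac{1}{56}\right) + 43 \cdot \frac{1}{77} = - \frac{1}{28} + \frac{43}{77} = \frac{23}{44}$)
$- \frac{33610}{M{\left(3,37 \right)}} + \frac{z{\left(161,S \right)}}{A{\left(-151 \right)}} = - \frac{33610}{\frac{23}{44}} + \frac{198 - 161}{-151} = \left(-33610\right) \frac{44}{23} + \left(198 - 161\right) \left(- \frac{1}{151}\right) = - \frac{1478840}{23} + 37 \left(- \frac{1}{151}\right) = - \frac{1478840}{23} - \frac{37}{151} = - \frac{223305691}{3473}$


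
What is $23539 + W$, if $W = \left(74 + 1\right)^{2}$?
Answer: $29164$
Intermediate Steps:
$W = 5625$ ($W = 75^{2} = 5625$)
$23539 + W = 23539 + 5625 = 29164$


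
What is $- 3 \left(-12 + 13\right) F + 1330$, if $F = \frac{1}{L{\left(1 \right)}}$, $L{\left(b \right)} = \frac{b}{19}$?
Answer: $1273$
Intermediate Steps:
$L{\left(b \right)} = \frac{b}{19}$ ($L{\left(b \right)} = b \frac{1}{19} = \frac{b}{19}$)
$F = 19$ ($F = \frac{1}{\frac{1}{19} \cdot 1} = \frac{1}{\frac{1}{19}} = 19$)
$- 3 \left(-12 + 13\right) F + 1330 = - 3 \left(-12 + 13\right) 19 + 1330 = \left(-3\right) 1 \cdot 19 + 1330 = \left(-3\right) 19 + 1330 = -57 + 1330 = 1273$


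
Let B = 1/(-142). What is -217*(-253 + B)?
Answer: 7796159/142 ≈ 54903.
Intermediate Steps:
B = -1/142 ≈ -0.0070423
-217*(-253 + B) = -217*(-253 - 1/142) = -217*(-35927/142) = 7796159/142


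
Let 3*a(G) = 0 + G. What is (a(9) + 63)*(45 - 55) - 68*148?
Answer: -10724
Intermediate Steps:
a(G) = G/3 (a(G) = (0 + G)/3 = G/3)
(a(9) + 63)*(45 - 55) - 68*148 = ((1/3)*9 + 63)*(45 - 55) - 68*148 = (3 + 63)*(-10) - 10064 = 66*(-10) - 10064 = -660 - 10064 = -10724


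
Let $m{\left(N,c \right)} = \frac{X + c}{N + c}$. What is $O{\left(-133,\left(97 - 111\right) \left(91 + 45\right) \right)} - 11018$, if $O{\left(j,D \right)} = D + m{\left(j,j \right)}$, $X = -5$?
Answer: $- \frac{1718557}{133} \approx -12921.0$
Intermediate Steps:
$m{\left(N,c \right)} = \frac{-5 + c}{N + c}$
$O{\left(j,D \right)} = D + \frac{-5 + j}{2 j}$ ($O{\left(j,D \right)} = D + \frac{-5 + j}{j + j} = D + \frac{-5 + j}{2 j}$)
$O{\left(-133,\left(97 - 111\right) \left(91 + 45\right) \right)} - 11018 = \left(\frac{1}{2} + \left(97 - 111\right) \left(91 + 45\right) - \frac{5}{2 \left(-133\right)}\right) - 11018 = \left(\frac{1}{2} - 1904 - - \frac{5}{266}\right) - 11018 = \left(\frac{1}{2} - 1904 + \frac{5}{266}\right) - 11018 = - \frac{253163}{133} - 11018 = - \frac{1718557}{133}$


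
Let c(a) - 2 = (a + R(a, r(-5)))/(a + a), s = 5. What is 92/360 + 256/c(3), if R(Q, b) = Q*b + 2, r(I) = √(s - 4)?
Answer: 1387/18 ≈ 77.056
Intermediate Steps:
r(I) = 1 (r(I) = √(5 - 4) = √1 = 1)
R(Q, b) = 2 + Q*b
c(a) = 2 + (2 + 2*a)/(2*a) (c(a) = 2 + (a + (2 + a*1))/(a + a) = 2 + (a + (2 + a))/((2*a)) = 2 + (2 + 2*a)*(1/(2*a)) = 2 + (2 + 2*a)/(2*a))
92/360 + 256/c(3) = 92/360 + 256/(3 + 1/3) = 92*(1/360) + 256/(3 + ⅓) = 23/90 + 256/(10/3) = 23/90 + 256*(3/10) = 23/90 + 384/5 = 1387/18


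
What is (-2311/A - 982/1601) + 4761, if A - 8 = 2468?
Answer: 18866834493/3964076 ≈ 4759.5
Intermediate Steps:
A = 2476 (A = 8 + 2468 = 2476)
(-2311/A - 982/1601) + 4761 = (-2311/2476 - 982/1601) + 4761 = -6131343/3964076 + 4761 = 18866834493/3964076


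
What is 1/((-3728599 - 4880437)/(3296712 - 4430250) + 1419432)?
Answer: 566769/804494359726 ≈ 7.0450e-7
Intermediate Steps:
1/((-3728599 - 4880437)/(3296712 - 4430250) + 1419432) = 1/(-8609036/(-1133538) + 1419432) = 1/(-8609036*(-1/1133538) + 1419432) = 1/(4304518/566769 + 1419432) = 1/(804494359726/566769) = 566769/804494359726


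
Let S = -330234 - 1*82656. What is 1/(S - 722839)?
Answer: -1/1135729 ≈ -8.8049e-7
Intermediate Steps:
S = -412890 (S = -330234 - 82656 = -412890)
1/(S - 722839) = 1/(-412890 - 722839) = 1/(-1135729) = -1/1135729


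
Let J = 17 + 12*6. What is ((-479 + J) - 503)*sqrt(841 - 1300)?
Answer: -2679*I*sqrt(51) ≈ -19132.0*I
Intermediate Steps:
J = 89 (J = 17 + 72 = 89)
((-479 + J) - 503)*sqrt(841 - 1300) = ((-479 + 89) - 503)*sqrt(841 - 1300) = (-390 - 503)*sqrt(-459) = -2679*I*sqrt(51)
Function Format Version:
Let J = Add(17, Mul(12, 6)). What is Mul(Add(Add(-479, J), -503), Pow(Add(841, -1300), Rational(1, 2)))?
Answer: Mul(-2679, I, Pow(51, Rational(1, 2))) ≈ Mul(-19132., I)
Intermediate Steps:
J = 89 (J = Add(17, 72) = 89)
Mul(Add(Add(-479, J), -503), Pow(Add(841, -1300), Rational(1, 2))) = Mul(Add(Add(-479, 89), -503), Pow(Add(841, -1300), Rational(1, 2))) = Mul(Add(-390, -503), Pow(-459, Rational(1, 2))) = Mul(-893, Mul(3, I, Pow(51, Rational(1, 2)))) = Mul(-2679, I, Pow(51, Rational(1, 2)))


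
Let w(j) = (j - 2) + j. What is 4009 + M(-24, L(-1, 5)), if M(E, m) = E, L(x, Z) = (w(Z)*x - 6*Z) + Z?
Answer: 3985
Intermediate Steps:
w(j) = -2 + 2*j (w(j) = (-2 + j) + j = -2 + 2*j)
L(x, Z) = -5*Z + x*(-2 + 2*Z) (L(x, Z) = ((-2 + 2*Z)*x - 6*Z) + Z = (x*(-2 + 2*Z) - 6*Z) + Z = (-6*Z + x*(-2 + 2*Z)) + Z = -5*Z + x*(-2 + 2*Z))
4009 + M(-24, L(-1, 5)) = 4009 - 24 = 3985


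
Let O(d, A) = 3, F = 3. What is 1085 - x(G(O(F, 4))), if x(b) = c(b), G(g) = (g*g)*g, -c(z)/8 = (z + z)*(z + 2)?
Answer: 13613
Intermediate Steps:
c(z) = -16*z*(2 + z) (c(z) = -8*(z + z)*(z + 2) = -8*2*z*(2 + z) = -16*z*(2 + z))
G(g) = g³ (G(g) = g²*g = g³)
x(b) = -16*b*(2 + b)
1085 - x(G(O(F, 4))) = 1085 - (-16)*3³*(2 + 3³) = 1085 - (-16)*27*(2 + 27) = 1085 - (-16)*27*29 = 1085 - 1*(-12528) = 1085 + 12528 = 13613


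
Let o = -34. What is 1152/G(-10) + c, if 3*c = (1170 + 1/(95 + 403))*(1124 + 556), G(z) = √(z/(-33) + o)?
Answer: 163145080/249 - 288*I*√9174/139 ≈ 6.552e+5 - 198.45*I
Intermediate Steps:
G(z) = √(-34 - z/33) (G(z) = √(z/(-33) - 34) = √(z*(-1/33) - 34) = √(-z/33 - 34) = √(-34 - z/33))
c = 163145080/249 (c = ((1170 + 1/(95 + 403))*(1124 + 556))/3 = ((1170 + 1/498)*1680)/3 = ((582661/498)*1680)/3 = (⅓)*(163145080/83) = 163145080/249 ≈ 6.5520e+5)
1152/G(-10) + c = 1152/((√(-37026 - 33*(-10))/33)) + 163145080/249 = 1152/((√(-37026 + 330)/33)) + 163145080/249 = 1152/((√(-36696)/33)) + 163145080/249 = 1152/(((2*I*√9174)/33)) + 163145080/249 = 1152/((2*I*√9174/33)) + 163145080/249 = 1152*(-I*√9174/556) + 163145080/249 = -288*I*√9174/139 + 163145080/249 = 163145080/249 - 288*I*√9174/139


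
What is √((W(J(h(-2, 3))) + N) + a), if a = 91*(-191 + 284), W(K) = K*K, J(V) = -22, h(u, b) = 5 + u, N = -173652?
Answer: I*√164705 ≈ 405.84*I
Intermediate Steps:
W(K) = K²
a = 8463 (a = 91*93 = 8463)
√((W(J(h(-2, 3))) + N) + a) = √(((-22)² - 173652) + 8463) = √((484 - 173652) + 8463) = √(-173168 + 8463) = √(-164705) = I*√164705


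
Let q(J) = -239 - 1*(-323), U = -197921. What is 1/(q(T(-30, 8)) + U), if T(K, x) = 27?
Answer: -1/197837 ≈ -5.0547e-6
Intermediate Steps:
q(J) = 84 (q(J) = -239 + 323 = 84)
1/(q(T(-30, 8)) + U) = 1/(84 - 197921) = 1/(-197837) = -1/197837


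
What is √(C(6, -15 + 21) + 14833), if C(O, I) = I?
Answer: √14839 ≈ 121.82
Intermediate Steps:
√(C(6, -15 + 21) + 14833) = √((-15 + 21) + 14833) = √(6 + 14833) = √14839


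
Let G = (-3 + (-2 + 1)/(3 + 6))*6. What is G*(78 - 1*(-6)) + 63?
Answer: -1505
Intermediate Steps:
G = -56/3 (G = (-3 - 1/9)*6 = -28/9*6 = -56/3 ≈ -18.667)
G*(78 - 1*(-6)) + 63 = -56*(78 - 1*(-6))/3 + 63 = -56*(78 + 6)/3 + 63 = -56/3*84 + 63 = -1568 + 63 = -1505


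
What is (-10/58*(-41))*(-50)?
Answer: -10250/29 ≈ -353.45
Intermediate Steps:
(-10/58*(-41))*(-50) = (-10*1/58*(-41))*(-50) = -5/29*(-41)*(-50) = (205/29)*(-50) = -10250/29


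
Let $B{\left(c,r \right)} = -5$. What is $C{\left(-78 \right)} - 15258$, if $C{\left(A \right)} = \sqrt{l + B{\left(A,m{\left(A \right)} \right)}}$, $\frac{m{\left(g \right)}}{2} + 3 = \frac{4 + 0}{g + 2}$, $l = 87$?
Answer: $-15258 + \sqrt{82} \approx -15249.0$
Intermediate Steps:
$m{\left(g \right)} = -6 + \frac{8}{2 + g}$ ($m{\left(g \right)} = -6 + 2 \frac{4 + 0}{g + 2} = -6 + 2 \frac{4}{2 + g} = -6 + \frac{8}{2 + g}$)
$C{\left(A \right)} = \sqrt{82}$ ($C{\left(A \right)} = \sqrt{87 - 5} = \sqrt{82}$)
$C{\left(-78 \right)} - 15258 = \sqrt{82} - 15258 = -15258 + \sqrt{82}$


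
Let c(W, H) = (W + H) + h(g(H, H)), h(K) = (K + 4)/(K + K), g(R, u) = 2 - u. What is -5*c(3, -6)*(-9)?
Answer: -405/4 ≈ -101.25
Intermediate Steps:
h(K) = (4 + K)/(2*K) (h(K) = (4 + K)/((2*K)) = (4 + K)*(1/(2*K)) = (4 + K)/(2*K))
c(W, H) = H + W + (6 - H)/(2*(2 - H)) (c(W, H) = (W + H) + (4 + (2 - H))/(2*(2 - H)) = (H + W) + (6 - H)/(2*(2 - H)) = H + W + (6 - H)/(2*(2 - H)))
-5*c(3, -6)*(-9) = -5*(-3 + (½)*(-6) + (-2 - 6)*(-6 + 3))/(-2 - 6)*(-9) = -5*(-3 - 3 - 8*(-3))/(-8)*(-9) = -(-5)*(-3 - 3 + 24)/8*(-9) = -(-5)*18/8*(-9) = -5*(-9/4)*(-9) = (45/4)*(-9) = -405/4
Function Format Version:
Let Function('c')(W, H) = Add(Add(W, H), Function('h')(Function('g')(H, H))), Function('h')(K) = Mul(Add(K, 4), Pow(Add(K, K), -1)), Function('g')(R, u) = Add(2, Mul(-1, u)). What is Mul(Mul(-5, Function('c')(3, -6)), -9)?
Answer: Rational(-405, 4) ≈ -101.25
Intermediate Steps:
Function('h')(K) = Mul(Rational(1, 2), Pow(K, -1), Add(4, K)) (Function('h')(K) = Mul(Add(4, K), Pow(Mul(2, K), -1)) = Mul(Add(4, K), Mul(Rational(1, 2), Pow(K, -1))) = Mul(Rational(1, 2), Pow(K, -1), Add(4, K)))
Function('c')(W, H) = Add(H, W, Mul(Rational(1, 2), Pow(Add(2, Mul(-1, H)), -1), Add(6, Mul(-1, H)))) (Function('c')(W, H) = Add(Add(W, H), Mul(Rational(1, 2), Pow(Add(2, Mul(-1, H)), -1), Add(4, Add(2, Mul(-1, H))))) = Add(Add(H, W), Mul(Rational(1, 2), Pow(Add(2, Mul(-1, H)), -1), Add(6, Mul(-1, H)))) = Add(H, W, Mul(Rational(1, 2), Pow(Add(2, Mul(-1, H)), -1), Add(6, Mul(-1, H)))))
Mul(Mul(-5, Function('c')(3, -6)), -9) = Mul(Mul(-5, Mul(Pow(Add(-2, -6), -1), Add(-3, Mul(Rational(1, 2), -6), Mul(Add(-2, -6), Add(-6, 3))))), -9) = Mul(Mul(-5, Mul(Pow(-8, -1), Add(-3, -3, Mul(-8, -3)))), -9) = Mul(Mul(-5, Mul(Rational(-1, 8), Add(-3, -3, 24))), -9) = Mul(Mul(-5, Mul(Rational(-1, 8), 18)), -9) = Mul(Mul(-5, Rational(-9, 4)), -9) = Mul(Rational(45, 4), -9) = Rational(-405, 4)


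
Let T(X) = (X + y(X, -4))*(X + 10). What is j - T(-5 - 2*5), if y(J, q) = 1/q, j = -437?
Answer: -2053/4 ≈ -513.25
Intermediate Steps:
T(X) = (10 + X)*(-1/4 + X) (T(X) = (X + 1/(-4))*(X + 10) = (X - 1/4)*(10 + X) = (-1/4 + X)*(10 + X) = (10 + X)*(-1/4 + X))
j - T(-5 - 2*5) = -437 - (-5/2 + (-5 - 2*5)**2 + 39*(-5 - 2*5)/4) = -437 - (-5/2 + (-5 - 10)**2 + 39*(-5 - 10)/4) = -437 - (-5/2 + (-15)**2 + (39/4)*(-15)) = -437 - (-5/2 + 225 - 585/4) = -437 - 1*305/4 = -437 - 305/4 = -2053/4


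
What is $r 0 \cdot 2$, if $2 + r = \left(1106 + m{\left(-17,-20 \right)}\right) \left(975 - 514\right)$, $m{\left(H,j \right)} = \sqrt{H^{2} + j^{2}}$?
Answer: $0$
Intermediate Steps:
$r = 509864 + 461 \sqrt{689}$ ($r = -2 + \left(1106 + \sqrt{\left(-17\right)^{2} + \left(-20\right)^{2}}\right) \left(975 - 514\right) = -2 + \left(1106 + \sqrt{289 + 400}\right) 461 = -2 + \left(1106 + \sqrt{689}\right) 461 = -2 + \left(509866 + 461 \sqrt{689}\right) = 509864 + 461 \sqrt{689} \approx 5.2196 \cdot 10^{5}$)
$r 0 \cdot 2 = \left(509864 + 461 \sqrt{689}\right) 0 \cdot 2 = \left(509864 + 461 \sqrt{689}\right) 0 = 0$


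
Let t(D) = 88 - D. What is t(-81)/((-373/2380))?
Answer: -402220/373 ≈ -1078.3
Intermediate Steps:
t(-81)/((-373/2380)) = (88 - 1*(-81))/((-373/2380)) = (88 + 81)/((-373*1/2380)) = 169/(-373/2380) = 169*(-2380/373) = -402220/373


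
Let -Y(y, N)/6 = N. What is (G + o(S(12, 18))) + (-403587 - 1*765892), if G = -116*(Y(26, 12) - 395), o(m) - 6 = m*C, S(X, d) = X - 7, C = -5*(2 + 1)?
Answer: -1115376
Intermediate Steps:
Y(y, N) = -6*N
C = -15 (C = -5*3 = -15)
S(X, d) = -7 + X
o(m) = 6 - 15*m (o(m) = 6 + m*(-15) = 6 - 15*m)
G = 54172 (G = -116*(-6*12 - 395) = -116*(-72 - 395) = -116*(-467) = 54172)
(G + o(S(12, 18))) + (-403587 - 1*765892) = (54172 + (6 - 15*(-7 + 12))) + (-403587 - 1*765892) = (54172 + (6 - 15*5)) + (-403587 - 765892) = (54172 + (6 - 75)) - 1169479 = (54172 - 69) - 1169479 = 54103 - 1169479 = -1115376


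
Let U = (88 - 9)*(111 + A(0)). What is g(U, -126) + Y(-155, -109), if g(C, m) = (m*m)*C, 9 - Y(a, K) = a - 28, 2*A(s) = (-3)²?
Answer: 144860754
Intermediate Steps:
A(s) = 9/2 (A(s) = (½)*(-3)² = (½)*9 = 9/2)
Y(a, K) = 37 - a (Y(a, K) = 9 - (a - 28) = 9 - (-28 + a) = 9 + (28 - a) = 37 - a)
U = 18249/2 (U = (88 - 9)*(111 + 9/2) = 79*(231/2) = 18249/2 ≈ 9124.5)
g(C, m) = C*m² (g(C, m) = m²*C = C*m²)
g(U, -126) + Y(-155, -109) = (18249/2)*(-126)² + (37 - 1*(-155)) = (18249/2)*15876 + (37 + 155) = 144860562 + 192 = 144860754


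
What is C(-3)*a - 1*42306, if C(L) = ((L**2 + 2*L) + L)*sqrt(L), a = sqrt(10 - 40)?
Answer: -42306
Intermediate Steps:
a = I*sqrt(30) (a = sqrt(-30) = I*sqrt(30) ≈ 5.4772*I)
C(L) = sqrt(L)*(L**2 + 3*L) (C(L) = (L**2 + 3*L)*sqrt(L) = sqrt(L)*(L**2 + 3*L))
C(-3)*a - 1*42306 = ((-3)**(3/2)*(3 - 3))*(I*sqrt(30)) - 1*42306 = (-3*I*sqrt(3)*0)*(I*sqrt(30)) - 42306 = 0*(I*sqrt(30)) - 42306 = 0 - 42306 = -42306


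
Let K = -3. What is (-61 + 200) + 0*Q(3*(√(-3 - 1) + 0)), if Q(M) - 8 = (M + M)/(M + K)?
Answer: 139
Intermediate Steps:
Q(M) = 8 + 2*M/(-3 + M) (Q(M) = 8 + (M + M)/(M - 3) = 8 + (2*M)/(-3 + M) = 8 + 2*M/(-3 + M))
(-61 + 200) + 0*Q(3*(√(-3 - 1) + 0)) = (-61 + 200) + 0*(2*(-12 + 5*(3*(√(-3 - 1) + 0)))/(-3 + 3*(√(-3 - 1) + 0))) = 139 + 0*(2*(-12 + 5*(3*(√(-4) + 0)))/(-3 + 3*(√(-4) + 0))) = 139 + 0*(2*(-12 + 5*(3*(2*I + 0)))/(-3 + 3*(2*I + 0))) = 139 + 0*(2*(-12 + 5*(3*(2*I)))/(-3 + 3*(2*I))) = 139 + 0*(2*(-12 + 5*(6*I))/(-3 + 6*I)) = 139 + 0*(2*((-3 - 6*I)/45)*(-12 + 30*I)) = 139 + 0*(2*(-12 + 30*I)*(-3 - 6*I)/45) = 139 + 0 = 139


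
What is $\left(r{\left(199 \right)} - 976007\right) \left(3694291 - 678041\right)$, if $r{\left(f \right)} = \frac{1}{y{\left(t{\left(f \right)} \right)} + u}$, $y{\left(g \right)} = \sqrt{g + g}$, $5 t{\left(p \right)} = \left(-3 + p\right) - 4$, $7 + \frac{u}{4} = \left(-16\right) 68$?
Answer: $- \frac{11765909742034820625}{3996734} - \frac{1508125 \sqrt{30}}{5995101} \approx -2.9439 \cdot 10^{12}$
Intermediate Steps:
$u = -4380$ ($u = -28 + 4 \left(\left(-16\right) 68\right) = -28 + 4 \left(-1088\right) = -28 - 4352 = -4380$)
$t{\left(p \right)} = - \frac{7}{5} + \frac{p}{5}$ ($t{\left(p \right)} = \frac{\left(-3 + p\right) - 4}{5} = \frac{-7 + p}{5} = - \frac{7}{5} + \frac{p}{5}$)
$y{\left(g \right)} = \sqrt{2} \sqrt{g}$ ($y{\left(g \right)} = \sqrt{2 g} = \sqrt{2} \sqrt{g}$)
$r{\left(f \right)} = \frac{1}{-4380 + \sqrt{2} \sqrt{- \frac{7}{5} + \frac{f}{5}}}$ ($r{\left(f \right)} = \frac{1}{\sqrt{2} \sqrt{- \frac{7}{5} + \frac{f}{5}} - 4380} = \frac{1}{-4380 + \sqrt{2} \sqrt{- \frac{7}{5} + \frac{f}{5}}}$)
$\left(r{\left(199 \right)} - 976007\right) \left(3694291 - 678041\right) = \left(\frac{5}{-21900 + \sqrt{10} \sqrt{-7 + 199}} - 976007\right) \left(3694291 - 678041\right) = \left(\frac{5}{-21900 + \sqrt{10} \sqrt{192}} - 976007\right) 3016250 = \left(\frac{5}{-21900 + \sqrt{10} \cdot 8 \sqrt{3}} - 976007\right) 3016250 = \left(\frac{5}{-21900 + 8 \sqrt{30}} - 976007\right) 3016250 = \left(-976007 + \frac{5}{-21900 + 8 \sqrt{30}}\right) 3016250 = -2943881113750 + \frac{15081250}{-21900 + 8 \sqrt{30}}$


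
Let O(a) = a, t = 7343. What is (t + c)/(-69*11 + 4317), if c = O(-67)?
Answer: 3638/1779 ≈ 2.0450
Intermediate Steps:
c = -67
(t + c)/(-69*11 + 4317) = (7343 - 67)/(-69*11 + 4317) = 7276/(-759 + 4317) = 7276/3558 = 7276*(1/3558) = 3638/1779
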